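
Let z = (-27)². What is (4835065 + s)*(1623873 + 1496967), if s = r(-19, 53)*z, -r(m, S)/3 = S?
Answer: 14727724569360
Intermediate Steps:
r(m, S) = -3*S
z = 729
s = -115911 (s = -3*53*729 = -159*729 = -115911)
(4835065 + s)*(1623873 + 1496967) = (4835065 - 115911)*(1623873 + 1496967) = 4719154*3120840 = 14727724569360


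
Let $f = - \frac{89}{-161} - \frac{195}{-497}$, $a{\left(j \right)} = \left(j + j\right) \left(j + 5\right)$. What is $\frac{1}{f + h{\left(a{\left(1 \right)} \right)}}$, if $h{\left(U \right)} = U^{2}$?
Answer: $\frac{11431}{1656868} \approx 0.0068992$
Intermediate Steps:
$a{\left(j \right)} = 2 j \left(5 + j\right)$
$f = \frac{10804}{11431}$ ($f = \left(-89\right) \left(- \frac{1}{161}\right) - - \frac{195}{497} = \frac{89}{161} + \frac{195}{497} = \frac{10804}{11431} \approx 0.94515$)
$\frac{1}{f + h{\left(a{\left(1 \right)} \right)}} = \frac{1}{\frac{10804}{11431} + \left(2 \cdot 1 \left(5 + 1\right)\right)^{2}} = \frac{1}{\frac{10804}{11431} + \left(2 \cdot 1 \cdot 6\right)^{2}} = \frac{1}{\frac{10804}{11431} + 12^{2}} = \frac{1}{\frac{10804}{11431} + 144} = \frac{1}{\frac{1656868}{11431}} = \frac{11431}{1656868}$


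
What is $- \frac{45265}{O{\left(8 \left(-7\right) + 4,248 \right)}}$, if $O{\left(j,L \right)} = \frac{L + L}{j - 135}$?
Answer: $\frac{8464555}{496} \approx 17066.0$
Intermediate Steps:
$O{\left(j,L \right)} = \frac{2 L}{-135 + j}$
$- \frac{45265}{O{\left(8 \left(-7\right) + 4,248 \right)}} = - \frac{45265}{2 \cdot 248 \frac{1}{-135 + \left(8 \left(-7\right) + 4\right)}} = - \frac{45265}{2 \cdot 248 \frac{1}{-135 + \left(-56 + 4\right)}} = - \frac{45265}{2 \cdot 248 \frac{1}{-135 - 52}} = - \frac{45265}{2 \cdot 248 \frac{1}{-187}} = - \frac{45265}{2 \cdot 248 \left(- \frac{1}{187}\right)} = - \frac{45265}{- \frac{496}{187}} = \left(-45265\right) \left(- \frac{187}{496}\right) = \frac{8464555}{496}$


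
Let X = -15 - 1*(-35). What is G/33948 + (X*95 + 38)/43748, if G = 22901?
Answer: 266916043/371289276 ≈ 0.71889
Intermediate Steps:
X = 20 (X = -15 + 35 = 20)
G/33948 + (X*95 + 38)/43748 = 22901/33948 + (20*95 + 38)/43748 = 22901*(1/33948) + (1900 + 38)*(1/43748) = 22901/33948 + 1938*(1/43748) = 22901/33948 + 969/21874 = 266916043/371289276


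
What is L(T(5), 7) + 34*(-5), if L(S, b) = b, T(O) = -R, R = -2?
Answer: -163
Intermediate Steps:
T(O) = 2 (T(O) = -1*(-2) = 2)
L(T(5), 7) + 34*(-5) = 7 + 34*(-5) = 7 - 170 = -163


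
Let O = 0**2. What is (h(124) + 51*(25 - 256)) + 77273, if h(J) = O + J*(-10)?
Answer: 64252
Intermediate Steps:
O = 0
h(J) = -10*J (h(J) = 0 + J*(-10) = 0 - 10*J = -10*J)
(h(124) + 51*(25 - 256)) + 77273 = (-10*124 + 51*(25 - 256)) + 77273 = (-1240 + 51*(-231)) + 77273 = (-1240 - 11781) + 77273 = -13021 + 77273 = 64252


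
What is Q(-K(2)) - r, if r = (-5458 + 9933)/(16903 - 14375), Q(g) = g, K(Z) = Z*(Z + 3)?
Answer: -29755/2528 ≈ -11.770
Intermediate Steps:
K(Z) = Z*(3 + Z)
r = 4475/2528 ≈ 1.7702
Q(-K(2)) - r = -2*(3 + 2) - 1*4475/2528 = -2*5 - 4475/2528 = -1*10 - 4475/2528 = -10 - 4475/2528 = -29755/2528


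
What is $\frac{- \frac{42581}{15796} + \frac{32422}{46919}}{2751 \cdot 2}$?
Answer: $- \frac{45021819}{123567004456} \approx -0.00036435$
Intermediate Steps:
$\frac{- \frac{42581}{15796} + \frac{32422}{46919}}{2751 \cdot 2} = \frac{\left(-42581\right) \frac{1}{15796} + 32422 \cdot \frac{1}{46919}}{5502} = \left(- \frac{3871}{1436} + \frac{32422}{46919}\right) \frac{1}{5502} = \left(- \frac{135065457}{67375684}\right) \frac{1}{5502} = - \frac{45021819}{123567004456}$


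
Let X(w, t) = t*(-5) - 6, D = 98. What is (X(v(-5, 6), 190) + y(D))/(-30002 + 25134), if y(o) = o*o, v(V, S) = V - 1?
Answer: -2162/1217 ≈ -1.7765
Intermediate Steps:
v(V, S) = -1 + V
X(w, t) = -6 - 5*t (X(w, t) = -5*t - 6 = -6 - 5*t)
y(o) = o**2
(X(v(-5, 6), 190) + y(D))/(-30002 + 25134) = ((-6 - 5*190) + 98**2)/(-30002 + 25134) = ((-6 - 950) + 9604)/(-4868) = (-956 + 9604)*(-1/4868) = 8648*(-1/4868) = -2162/1217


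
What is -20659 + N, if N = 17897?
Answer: -2762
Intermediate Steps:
-20659 + N = -20659 + 17897 = -2762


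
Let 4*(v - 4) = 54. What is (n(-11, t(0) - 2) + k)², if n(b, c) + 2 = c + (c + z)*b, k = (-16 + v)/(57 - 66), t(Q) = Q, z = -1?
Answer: 29929/36 ≈ 831.36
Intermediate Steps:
v = 35/2 (v = 4 + (¼)*54 = 4 + 27/2 = 35/2 ≈ 17.500)
k = -⅙ (k = (-16 + 35/2)/(57 - 66) = (3/2)/(-9) = (3/2)*(-⅑) = -⅙ ≈ -0.16667)
n(b, c) = -2 + c + b*(-1 + c) (n(b, c) = -2 + (c + (c - 1)*b) = -2 + (c + (-1 + c)*b) = -2 + (c + b*(-1 + c)) = -2 + c + b*(-1 + c))
(n(-11, t(0) - 2) + k)² = ((-2 + (0 - 2) - 1*(-11) - 11*(0 - 2)) - ⅙)² = ((-2 - 2 + 11 - 11*(-2)) - ⅙)² = ((-2 - 2 + 11 + 22) - ⅙)² = (29 - ⅙)² = (173/6)² = 29929/36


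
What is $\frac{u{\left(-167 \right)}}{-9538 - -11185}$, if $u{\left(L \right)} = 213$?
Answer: $\frac{71}{549} \approx 0.12933$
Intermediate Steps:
$\frac{u{\left(-167 \right)}}{-9538 - -11185} = \frac{213}{-9538 - -11185} = \frac{213}{-9538 + 11185} = \frac{213}{1647} = 213 \cdot \frac{1}{1647} = \frac{71}{549}$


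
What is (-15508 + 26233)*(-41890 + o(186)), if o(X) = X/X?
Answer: -449259525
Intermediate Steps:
o(X) = 1
(-15508 + 26233)*(-41890 + o(186)) = (-15508 + 26233)*(-41890 + 1) = 10725*(-41889) = -449259525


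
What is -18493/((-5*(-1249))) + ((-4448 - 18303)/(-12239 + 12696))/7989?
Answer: -67659523684/22800326385 ≈ -2.9675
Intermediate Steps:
-18493/((-5*(-1249))) + ((-4448 - 18303)/(-12239 + 12696))/7989 = -18493/6245 - 22751/457*(1/7989) = -18493*1/6245 - 22751*1/457*(1/7989) = -18493/6245 - 22751/457*1/7989 = -18493/6245 - 22751/3650973 = -67659523684/22800326385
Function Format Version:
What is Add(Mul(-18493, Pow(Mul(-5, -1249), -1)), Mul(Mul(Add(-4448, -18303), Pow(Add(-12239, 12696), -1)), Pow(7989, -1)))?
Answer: Rational(-67659523684, 22800326385) ≈ -2.9675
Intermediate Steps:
Add(Mul(-18493, Pow(Mul(-5, -1249), -1)), Mul(Mul(Add(-4448, -18303), Pow(Add(-12239, 12696), -1)), Pow(7989, -1))) = Add(Mul(-18493, Pow(6245, -1)), Mul(Mul(-22751, Pow(457, -1)), Rational(1, 7989))) = Add(Mul(-18493, Rational(1, 6245)), Mul(Mul(-22751, Rational(1, 457)), Rational(1, 7989))) = Add(Rational(-18493, 6245), Mul(Rational(-22751, 457), Rational(1, 7989))) = Add(Rational(-18493, 6245), Rational(-22751, 3650973)) = Rational(-67659523684, 22800326385)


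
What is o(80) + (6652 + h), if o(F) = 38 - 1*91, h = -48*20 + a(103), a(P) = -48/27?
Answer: 50735/9 ≈ 5637.2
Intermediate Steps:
a(P) = -16/9 (a(P) = -48*1/27 = -16/9)
h = -8656/9 (h = -48*20 - 16/9 = -960 - 16/9 = -8656/9 ≈ -961.78)
o(F) = -53 (o(F) = 38 - 91 = -53)
o(80) + (6652 + h) = -53 + (6652 - 8656/9) = -53 + 51212/9 = 50735/9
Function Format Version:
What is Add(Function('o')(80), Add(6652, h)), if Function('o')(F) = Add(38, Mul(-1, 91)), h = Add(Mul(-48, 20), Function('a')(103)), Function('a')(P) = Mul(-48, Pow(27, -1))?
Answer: Rational(50735, 9) ≈ 5637.2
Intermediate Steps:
Function('a')(P) = Rational(-16, 9) (Function('a')(P) = Mul(-48, Rational(1, 27)) = Rational(-16, 9))
h = Rational(-8656, 9) (h = Add(Mul(-48, 20), Rational(-16, 9)) = Add(-960, Rational(-16, 9)) = Rational(-8656, 9) ≈ -961.78)
Function('o')(F) = -53 (Function('o')(F) = Add(38, -91) = -53)
Add(Function('o')(80), Add(6652, h)) = Add(-53, Add(6652, Rational(-8656, 9))) = Add(-53, Rational(51212, 9)) = Rational(50735, 9)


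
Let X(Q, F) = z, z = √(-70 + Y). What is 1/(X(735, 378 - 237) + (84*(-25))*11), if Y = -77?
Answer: -1100/25410007 - I*√3/76230021 ≈ -4.329e-5 - 2.2721e-8*I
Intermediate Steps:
z = 7*I*√3 (z = √(-70 - 77) = √(-147) = 7*I*√3 ≈ 12.124*I)
X(Q, F) = 7*I*√3
1/(X(735, 378 - 237) + (84*(-25))*11) = 1/(7*I*√3 + (84*(-25))*11) = 1/(7*I*√3 - 2100*11) = 1/(7*I*√3 - 23100) = 1/(-23100 + 7*I*√3)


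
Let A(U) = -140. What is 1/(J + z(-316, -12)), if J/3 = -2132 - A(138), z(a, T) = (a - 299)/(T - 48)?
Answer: -4/23863 ≈ -0.00016762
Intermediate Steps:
z(a, T) = (-299 + a)/(-48 + T)
J = -5976 (J = 3*(-2132 - 1*(-140)) = 3*(-2132 + 140) = 3*(-1992) = -5976)
1/(J + z(-316, -12)) = 1/(-5976 + (-299 - 316)/(-48 - 12)) = 1/(-5976 - 615/(-60)) = 1/(-5976 - 1/60*(-615)) = 1/(-5976 + 41/4) = 1/(-23863/4) = -4/23863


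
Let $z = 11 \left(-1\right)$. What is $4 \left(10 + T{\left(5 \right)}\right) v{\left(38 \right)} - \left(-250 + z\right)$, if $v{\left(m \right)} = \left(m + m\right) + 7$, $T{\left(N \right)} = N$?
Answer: $5241$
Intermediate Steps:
$v{\left(m \right)} = 7 + 2 m$ ($v{\left(m \right)} = 2 m + 7 = 7 + 2 m$)
$z = -11$
$4 \left(10 + T{\left(5 \right)}\right) v{\left(38 \right)} - \left(-250 + z\right) = 4 \left(10 + 5\right) \left(7 + 2 \cdot 38\right) + \left(250 - -11\right) = 4 \cdot 15 \left(7 + 76\right) + \left(250 + 11\right) = 60 \cdot 83 + 261 = 4980 + 261 = 5241$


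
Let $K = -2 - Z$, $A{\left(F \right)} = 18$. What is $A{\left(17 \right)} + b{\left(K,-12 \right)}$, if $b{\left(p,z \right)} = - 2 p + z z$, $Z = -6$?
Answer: $154$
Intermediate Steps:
$K = 4$ ($K = -2 - -6 = -2 + 6 = 4$)
$b{\left(p,z \right)} = z^{2} - 2 p$ ($b{\left(p,z \right)} = - 2 p + z^{2} = z^{2} - 2 p$)
$A{\left(17 \right)} + b{\left(K,-12 \right)} = 18 + \left(\left(-12\right)^{2} - 8\right) = 18 + \left(144 - 8\right) = 18 + 136 = 154$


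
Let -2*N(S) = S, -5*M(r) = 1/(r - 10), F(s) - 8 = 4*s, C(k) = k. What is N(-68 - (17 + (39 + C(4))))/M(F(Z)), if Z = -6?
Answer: 8320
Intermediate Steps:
F(s) = 8 + 4*s
M(r) = -1/(5*(-10 + r)) (M(r) = -1/(5*(r - 10)) = -1/(5*(-10 + r)))
N(S) = -S/2
N(-68 - (17 + (39 + C(4))))/M(F(Z)) = (-(-68 - (17 + (39 + 4)))/2)/((-1/(-50 + 5*(8 + 4*(-6))))) = (-(-68 - (17 + 43))/2)/((-1/(-50 + 5*(8 - 24)))) = (-(-68 - 1*60)/2)/((-1/(-50 + 5*(-16)))) = (-(-68 - 60)/2)/((-1/(-50 - 80))) = (-1/2*(-128))/((-1/(-130))) = 64/((-1*(-1/130))) = 64/(1/130) = 64*130 = 8320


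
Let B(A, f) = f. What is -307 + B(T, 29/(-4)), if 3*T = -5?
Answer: -1257/4 ≈ -314.25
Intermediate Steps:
T = -5/3 (T = (⅓)*(-5) = -5/3 ≈ -1.6667)
-307 + B(T, 29/(-4)) = -307 + 29/(-4) = -307 + 29*(-¼) = -307 - 29/4 = -1257/4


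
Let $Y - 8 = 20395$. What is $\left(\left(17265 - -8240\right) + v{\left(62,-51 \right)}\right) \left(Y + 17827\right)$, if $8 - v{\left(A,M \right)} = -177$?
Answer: $982128700$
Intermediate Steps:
$Y = 20403$ ($Y = 8 + 20395 = 20403$)
$v{\left(A,M \right)} = 185$ ($v{\left(A,M \right)} = 8 - -177 = 8 + 177 = 185$)
$\left(\left(17265 - -8240\right) + v{\left(62,-51 \right)}\right) \left(Y + 17827\right) = \left(\left(17265 - -8240\right) + 185\right) \left(20403 + 17827\right) = \left(\left(17265 + 8240\right) + 185\right) 38230 = \left(25505 + 185\right) 38230 = 25690 \cdot 38230 = 982128700$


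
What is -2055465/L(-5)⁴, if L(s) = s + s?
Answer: -411093/2000 ≈ -205.55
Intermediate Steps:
L(s) = 2*s
-2055465/L(-5)⁴ = -2055465/((2*(-5))⁴) = -2055465/((-10)⁴) = -2055465/10000 = -2055465*1/10000 = -411093/2000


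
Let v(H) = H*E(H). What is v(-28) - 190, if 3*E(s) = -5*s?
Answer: -4490/3 ≈ -1496.7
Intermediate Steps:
E(s) = -5*s/3 (E(s) = (-5*s)/3 = -5*s/3)
v(H) = -5*H²/3 (v(H) = H*(-5*H/3) = -5*H²/3)
v(-28) - 190 = -5/3*(-28)² - 190 = -5/3*784 - 190 = -3920/3 - 190 = -4490/3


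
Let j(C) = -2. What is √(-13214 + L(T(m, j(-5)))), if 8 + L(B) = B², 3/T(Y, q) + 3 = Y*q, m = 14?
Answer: I*√12706333/31 ≈ 114.99*I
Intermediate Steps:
T(Y, q) = 3/(-3 + Y*q)
L(B) = -8 + B²
√(-13214 + L(T(m, j(-5)))) = √(-13214 + (-8 + (3/(-3 + 14*(-2)))²)) = √(-13214 + (-8 + (3/(-3 - 28))²)) = √(-13214 + (-8 + (3/(-31))²)) = √(-13214 + (-8 + (3*(-1/31))²)) = √(-13214 + (-8 + (-3/31)²)) = √(-13214 + (-8 + 9/961)) = √(-13214 - 7679/961) = √(-12706333/961) = I*√12706333/31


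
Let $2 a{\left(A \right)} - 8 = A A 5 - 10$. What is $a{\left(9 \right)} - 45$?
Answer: $\frac{313}{2} \approx 156.5$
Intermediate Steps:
$a{\left(A \right)} = -1 + \frac{5 A^{2}}{2}$ ($a{\left(A \right)} = 4 + \frac{A A 5 - 10}{2} = 4 + \frac{A^{2} \cdot 5 - 10}{2} = 4 + \frac{5 A^{2} - 10}{2} = 4 + \frac{-10 + 5 A^{2}}{2} = 4 + \left(-5 + \frac{5 A^{2}}{2}\right) = -1 + \frac{5 A^{2}}{2}$)
$a{\left(9 \right)} - 45 = \left(-1 + \frac{5 \cdot 9^{2}}{2}\right) - 45 = \left(-1 + \frac{5}{2} \cdot 81\right) - 45 = \left(-1 + \frac{405}{2}\right) - 45 = \frac{403}{2} - 45 = \frac{313}{2}$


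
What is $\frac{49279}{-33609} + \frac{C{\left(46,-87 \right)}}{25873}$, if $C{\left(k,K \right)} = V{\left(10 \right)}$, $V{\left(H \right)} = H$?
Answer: $- \frac{1274659477}{869565657} \approx -1.4659$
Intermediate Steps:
$C{\left(k,K \right)} = 10$
$\frac{49279}{-33609} + \frac{C{\left(46,-87 \right)}}{25873} = \frac{49279}{-33609} + \frac{10}{25873} = 49279 \left(- \frac{1}{33609}\right) + 10 \cdot \frac{1}{25873} = - \frac{49279}{33609} + \frac{10}{25873} = - \frac{1274659477}{869565657}$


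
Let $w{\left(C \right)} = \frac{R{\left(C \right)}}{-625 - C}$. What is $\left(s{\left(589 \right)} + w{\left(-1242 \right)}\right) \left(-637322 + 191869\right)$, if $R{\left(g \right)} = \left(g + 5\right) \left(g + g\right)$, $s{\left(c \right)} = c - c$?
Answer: $- \frac{1368746996724}{617} \approx -2.2184 \cdot 10^{9}$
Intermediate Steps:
$s{\left(c \right)} = 0$
$R{\left(g \right)} = 2 g \left(5 + g\right)$ ($R{\left(g \right)} = \left(5 + g\right) 2 g = 2 g \left(5 + g\right)$)
$w{\left(C \right)} = \frac{2 C \left(5 + C\right)}{-625 - C}$
$\left(s{\left(589 \right)} + w{\left(-1242 \right)}\right) \left(-637322 + 191869\right) = \left(0 - - \frac{2484 \left(5 - 1242\right)}{625 - 1242}\right) \left(-637322 + 191869\right) = \left(0 - \left(-2484\right) \frac{1}{-617} \left(-1237\right)\right) \left(-445453\right) = \left(0 - \left(-2484\right) \left(- \frac{1}{617}\right) \left(-1237\right)\right) \left(-445453\right) = \left(0 + \frac{3072708}{617}\right) \left(-445453\right) = \frac{3072708}{617} \left(-445453\right) = - \frac{1368746996724}{617}$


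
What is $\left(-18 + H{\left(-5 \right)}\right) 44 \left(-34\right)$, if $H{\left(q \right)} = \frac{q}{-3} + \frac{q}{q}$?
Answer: $\frac{68816}{3} \approx 22939.0$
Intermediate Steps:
$H{\left(q \right)} = 1 - \frac{q}{3}$ ($H{\left(q \right)} = q \left(- \frac{1}{3}\right) + 1 = - \frac{q}{3} + 1 = 1 - \frac{q}{3}$)
$\left(-18 + H{\left(-5 \right)}\right) 44 \left(-34\right) = \left(-18 + \left(1 - - \frac{5}{3}\right)\right) 44 \left(-34\right) = \left(-18 + \left(1 + \frac{5}{3}\right)\right) 44 \left(-34\right) = \left(-18 + \frac{8}{3}\right) 44 \left(-34\right) = \left(- \frac{46}{3}\right) 44 \left(-34\right) = \left(- \frac{2024}{3}\right) \left(-34\right) = \frac{68816}{3}$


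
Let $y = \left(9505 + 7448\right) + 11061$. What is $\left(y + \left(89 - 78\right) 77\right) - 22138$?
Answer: $6723$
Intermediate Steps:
$y = 28014$ ($y = 16953 + 11061 = 28014$)
$\left(y + \left(89 - 78\right) 77\right) - 22138 = \left(28014 + \left(89 - 78\right) 77\right) - 22138 = \left(28014 + 11 \cdot 77\right) - 22138 = \left(28014 + 847\right) - 22138 = 28861 - 22138 = 6723$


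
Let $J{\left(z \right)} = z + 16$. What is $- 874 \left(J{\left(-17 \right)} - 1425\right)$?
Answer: $1246324$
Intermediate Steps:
$J{\left(z \right)} = 16 + z$
$- 874 \left(J{\left(-17 \right)} - 1425\right) = - 874 \left(\left(16 - 17\right) - 1425\right) = - 874 \left(-1 - 1425\right) = \left(-874\right) \left(-1426\right) = 1246324$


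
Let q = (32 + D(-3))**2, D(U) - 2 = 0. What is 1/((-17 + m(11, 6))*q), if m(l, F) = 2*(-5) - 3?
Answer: -1/34680 ≈ -2.8835e-5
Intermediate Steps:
m(l, F) = -13 (m(l, F) = -10 - 3 = -13)
D(U) = 2 (D(U) = 2 + 0 = 2)
q = 1156 (q = (32 + 2)**2 = 34**2 = 1156)
1/((-17 + m(11, 6))*q) = 1/((-17 - 13)*1156) = 1/(-30*1156) = 1/(-34680) = -1/34680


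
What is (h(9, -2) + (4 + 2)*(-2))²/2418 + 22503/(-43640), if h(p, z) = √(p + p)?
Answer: -7890429/17586920 - 12*√2/403 ≈ -0.49076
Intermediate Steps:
h(p, z) = √2*√p (h(p, z) = √(2*p) = √2*√p)
(h(9, -2) + (4 + 2)*(-2))²/2418 + 22503/(-43640) = (√2*√9 + (4 + 2)*(-2))²/2418 + 22503/(-43640) = (√2*3 + 6*(-2))²*(1/2418) + 22503*(-1/43640) = (3*√2 - 12)²*(1/2418) - 22503/43640 = (-12 + 3*√2)²*(1/2418) - 22503/43640 = (-12 + 3*√2)²/2418 - 22503/43640 = -22503/43640 + (-12 + 3*√2)²/2418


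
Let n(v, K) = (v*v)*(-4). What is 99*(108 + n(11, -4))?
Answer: -37224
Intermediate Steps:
n(v, K) = -4*v**2 (n(v, K) = v**2*(-4) = -4*v**2)
99*(108 + n(11, -4)) = 99*(108 - 4*11**2) = 99*(108 - 4*121) = 99*(108 - 484) = 99*(-376) = -37224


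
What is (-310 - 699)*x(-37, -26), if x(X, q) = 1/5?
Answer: -1009/5 ≈ -201.80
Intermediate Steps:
x(X, q) = ⅕
(-310 - 699)*x(-37, -26) = (-310 - 699)*(⅕) = -1009*⅕ = -1009/5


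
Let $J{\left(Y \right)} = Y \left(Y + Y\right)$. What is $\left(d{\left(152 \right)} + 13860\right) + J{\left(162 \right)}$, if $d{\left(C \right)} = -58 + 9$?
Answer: $66299$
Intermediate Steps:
$J{\left(Y \right)} = 2 Y^{2}$ ($J{\left(Y \right)} = Y 2 Y = 2 Y^{2}$)
$d{\left(C \right)} = -49$
$\left(d{\left(152 \right)} + 13860\right) + J{\left(162 \right)} = \left(-49 + 13860\right) + 2 \cdot 162^{2} = 13811 + 2 \cdot 26244 = 13811 + 52488 = 66299$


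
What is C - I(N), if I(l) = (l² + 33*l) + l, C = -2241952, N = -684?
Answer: -2686552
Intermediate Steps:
I(l) = l² + 34*l
C - I(N) = -2241952 - (-684)*(34 - 684) = -2241952 - (-684)*(-650) = -2241952 - 1*444600 = -2241952 - 444600 = -2686552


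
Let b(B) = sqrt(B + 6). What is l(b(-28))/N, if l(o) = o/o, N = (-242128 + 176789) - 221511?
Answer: -1/286850 ≈ -3.4861e-6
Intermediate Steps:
b(B) = sqrt(6 + B)
N = -286850 (N = -65339 - 221511 = -286850)
l(o) = 1
l(b(-28))/N = 1/(-286850) = 1*(-1/286850) = -1/286850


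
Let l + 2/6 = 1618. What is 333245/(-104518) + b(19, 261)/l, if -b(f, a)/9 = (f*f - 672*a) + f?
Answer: 492264175847/507225854 ≈ 970.50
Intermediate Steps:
l = 4853/3 (l = -⅓ + 1618 = 4853/3 ≈ 1617.7)
b(f, a) = -9*f - 9*f² + 6048*a (b(f, a) = -9*((f*f - 672*a) + f) = -9*((f² - 672*a) + f) = -9*(f + f² - 672*a) = -9*f - 9*f² + 6048*a)
333245/(-104518) + b(19, 261)/l = 333245/(-104518) + (-9*19 - 9*19² + 6048*261)/(4853/3) = 333245*(-1/104518) + (-171 - 9*361 + 1578528)*(3/4853) = -333245/104518 + (-171 - 3249 + 1578528)*(3/4853) = -333245/104518 + 1575108*(3/4853) = -333245/104518 + 4725324/4853 = 492264175847/507225854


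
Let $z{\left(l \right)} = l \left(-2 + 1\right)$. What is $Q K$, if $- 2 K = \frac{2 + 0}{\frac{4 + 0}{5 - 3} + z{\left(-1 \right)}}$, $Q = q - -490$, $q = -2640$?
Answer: $\frac{2150}{3} \approx 716.67$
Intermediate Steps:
$z{\left(l \right)} = - l$ ($z{\left(l \right)} = l \left(-1\right) = - l$)
$Q = -2150$ ($Q = -2640 - -490 = -2640 + 490 = -2150$)
$K = - \frac{1}{3}$ ($K = - \frac{\left(2 + 0\right) \frac{1}{\frac{4 + 0}{5 - 3} - -1}}{2} = - \frac{2 \frac{1}{\frac{4}{2} + 1}}{2} = - \frac{2 \frac{1}{4 \cdot \frac{1}{2} + 1}}{2} = - \frac{2 \frac{1}{2 + 1}}{2} = - \frac{2 \cdot \frac{1}{3}}{2} = \left(- \frac{1}{2}\right) \frac{2}{3} = - \frac{1}{3} \approx -0.33333$)
$Q K = \left(-2150\right) \left(- \frac{1}{3}\right) = \frac{2150}{3}$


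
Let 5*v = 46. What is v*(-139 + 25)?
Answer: -5244/5 ≈ -1048.8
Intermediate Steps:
v = 46/5 (v = (⅕)*46 = 46/5 ≈ 9.2000)
v*(-139 + 25) = 46*(-139 + 25)/5 = (46/5)*(-114) = -5244/5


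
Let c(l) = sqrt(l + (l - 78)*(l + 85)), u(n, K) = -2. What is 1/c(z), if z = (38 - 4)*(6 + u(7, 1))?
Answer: sqrt(12954)/12954 ≈ 0.0087861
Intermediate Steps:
z = 136 (z = (38 - 4)*(6 - 2) = 34*4 = 136)
c(l) = sqrt(l + (-78 + l)*(85 + l))
1/c(z) = 1/(sqrt(-6630 + 136**2 + 8*136)) = 1/(sqrt(-6630 + 18496 + 1088)) = 1/(sqrt(12954)) = sqrt(12954)/12954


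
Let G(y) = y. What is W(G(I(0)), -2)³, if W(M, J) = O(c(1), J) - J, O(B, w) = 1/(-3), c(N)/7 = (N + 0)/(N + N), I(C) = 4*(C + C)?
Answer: 125/27 ≈ 4.6296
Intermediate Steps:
I(C) = 8*C (I(C) = 4*(2*C) = 8*C)
c(N) = 7/2 (c(N) = 7*((N + 0)/(N + N)) = 7*(N/((2*N))) = 7*(N*(1/(2*N))) = 7*(½) = 7/2)
O(B, w) = -⅓
W(M, J) = -⅓ - J
W(G(I(0)), -2)³ = (-⅓ - 1*(-2))³ = (-⅓ + 2)³ = (5/3)³ = 125/27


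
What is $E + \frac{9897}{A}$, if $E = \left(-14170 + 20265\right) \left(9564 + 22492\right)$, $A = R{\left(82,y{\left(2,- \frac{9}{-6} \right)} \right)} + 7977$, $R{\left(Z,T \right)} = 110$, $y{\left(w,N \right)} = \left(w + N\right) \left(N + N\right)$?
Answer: $\frac{1580048744737}{8087} \approx 1.9538 \cdot 10^{8}$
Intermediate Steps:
$y{\left(w,N \right)} = 2 N \left(N + w\right)$ ($y{\left(w,N \right)} = \left(N + w\right) 2 N = 2 N \left(N + w\right)$)
$A = 8087$ ($A = 110 + 7977 = 8087$)
$E = 195381320$ ($E = 6095 \cdot 32056 = 195381320$)
$E + \frac{9897}{A} = 195381320 + \frac{9897}{8087} = \frac{1580048744737}{8087}$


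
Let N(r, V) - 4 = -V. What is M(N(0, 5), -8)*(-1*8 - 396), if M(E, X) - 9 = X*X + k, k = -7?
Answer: -26664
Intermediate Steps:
N(r, V) = 4 - V
M(E, X) = 2 + X² (M(E, X) = 9 + (X*X - 7) = 9 + (X² - 7) = 9 + (-7 + X²) = 2 + X²)
M(N(0, 5), -8)*(-1*8 - 396) = (2 + (-8)²)*(-1*8 - 396) = (2 + 64)*(-8 - 396) = 66*(-404) = -26664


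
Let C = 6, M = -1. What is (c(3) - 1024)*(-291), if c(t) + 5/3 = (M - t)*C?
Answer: 305453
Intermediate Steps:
c(t) = -23/3 - 6*t (c(t) = -5/3 + (-1 - t)*6 = -5/3 + (-6 - 6*t) = -23/3 - 6*t)
(c(3) - 1024)*(-291) = ((-23/3 - 6*3) - 1024)*(-291) = ((-23/3 - 18) - 1024)*(-291) = (-77/3 - 1024)*(-291) = -3149/3*(-291) = 305453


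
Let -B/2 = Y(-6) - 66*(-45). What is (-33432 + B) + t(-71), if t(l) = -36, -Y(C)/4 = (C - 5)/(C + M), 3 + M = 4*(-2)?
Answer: -669848/17 ≈ -39403.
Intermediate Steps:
M = -11 (M = -3 + 4*(-2) = -3 - 8 = -11)
Y(C) = -4*(-5 + C)/(-11 + C) (Y(C) = -4*(C - 5)/(C - 11) = -4*(-5 + C)/(-11 + C))
B = -100892/17 (B = -2*(4*(5 - 1*(-6))/(-11 - 6) - 66*(-45)) = -2*(4*(5 + 6)/(-17) + 2970) = -2*(4*(-1/17)*11 + 2970) = -2*(-44/17 + 2970) = -2*50446/17 = -100892/17 ≈ -5934.8)
(-33432 + B) + t(-71) = (-33432 - 100892/17) - 36 = -669236/17 - 36 = -669848/17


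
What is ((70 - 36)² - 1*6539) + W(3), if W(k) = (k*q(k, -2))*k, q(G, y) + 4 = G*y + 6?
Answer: -5419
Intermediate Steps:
q(G, y) = 2 + G*y (q(G, y) = -4 + (G*y + 6) = -4 + (6 + G*y) = 2 + G*y)
W(k) = k²*(2 - 2*k) (W(k) = (k*(2 + k*(-2)))*k = (k*(2 - 2*k))*k = k²*(2 - 2*k))
((70 - 36)² - 1*6539) + W(3) = ((70 - 36)² - 1*6539) + 2*3²*(1 - 1*3) = (34² - 6539) + 2*9*(1 - 3) = (1156 - 6539) + 2*9*(-2) = -5383 - 36 = -5419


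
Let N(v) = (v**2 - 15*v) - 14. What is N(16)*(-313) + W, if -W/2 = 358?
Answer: -1342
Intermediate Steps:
N(v) = -14 + v**2 - 15*v
W = -716 (W = -2*358 = -716)
N(16)*(-313) + W = (-14 + 16**2 - 15*16)*(-313) - 716 = (-14 + 256 - 240)*(-313) - 716 = 2*(-313) - 716 = -626 - 716 = -1342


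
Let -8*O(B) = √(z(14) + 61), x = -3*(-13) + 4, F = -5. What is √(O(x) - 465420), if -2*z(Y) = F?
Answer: √(-7446720 - √254)/4 ≈ 682.22*I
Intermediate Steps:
z(Y) = 5/2 (z(Y) = -½*(-5) = 5/2)
x = 43 (x = 39 + 4 = 43)
O(B) = -√254/16 (O(B) = -√(5/2 + 61)/8 = -√254/16)
√(O(x) - 465420) = √(-√254/16 - 465420) = √(-465420 - √254/16)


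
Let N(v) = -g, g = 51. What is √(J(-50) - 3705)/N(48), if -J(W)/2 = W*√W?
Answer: -√(-3705 + 500*I*√2)/51 ≈ -0.11338 - 1.1989*I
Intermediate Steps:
J(W) = -2*W^(3/2) (J(W) = -2*W*√W = -2*W^(3/2))
N(v) = -51 (N(v) = -1*51 = -51)
√(J(-50) - 3705)/N(48) = √(-(-500)*I*√2 - 3705)/(-51) = √(-(-500)*I*√2 - 3705)*(-1/51) = √(500*I*√2 - 3705)*(-1/51) = √(-3705 + 500*I*√2)*(-1/51) = -√(-3705 + 500*I*√2)/51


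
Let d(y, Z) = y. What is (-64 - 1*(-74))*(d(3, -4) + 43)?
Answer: 460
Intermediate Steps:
(-64 - 1*(-74))*(d(3, -4) + 43) = (-64 - 1*(-74))*(3 + 43) = (-64 + 74)*46 = 10*46 = 460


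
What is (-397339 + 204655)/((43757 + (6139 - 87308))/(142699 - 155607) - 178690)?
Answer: 207263756/192207759 ≈ 1.0783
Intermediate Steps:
(-397339 + 204655)/((43757 + (6139 - 87308))/(142699 - 155607) - 178690) = -192684/((43757 - 81169)/(-12908) - 178690) = -192684/(-37412*(-1/12908) - 178690) = -192684/(9353/3227 - 178690) = -192684/(-576623277/3227) = -192684*(-3227/576623277) = 207263756/192207759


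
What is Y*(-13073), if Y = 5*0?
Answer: 0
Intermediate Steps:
Y = 0
Y*(-13073) = 0*(-13073) = 0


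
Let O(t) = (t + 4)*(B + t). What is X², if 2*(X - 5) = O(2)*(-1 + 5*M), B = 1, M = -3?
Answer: 19321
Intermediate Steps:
O(t) = (1 + t)*(4 + t) (O(t) = (t + 4)*(1 + t) = (4 + t)*(1 + t) = (1 + t)*(4 + t))
X = -139 (X = 5 + ((4 + 2² + 5*2)*(-1 + 5*(-3)))/2 = 5 + ((4 + 4 + 10)*(-1 - 15))/2 = 5 + (18*(-16))/2 = 5 + (½)*(-288) = 5 - 144 = -139)
X² = (-139)² = 19321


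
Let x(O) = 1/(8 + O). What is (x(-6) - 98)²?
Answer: 38025/4 ≈ 9506.3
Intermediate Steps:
(x(-6) - 98)² = (1/(8 - 6) - 98)² = (1/2 - 98)² = (½ - 98)² = (-195/2)² = 38025/4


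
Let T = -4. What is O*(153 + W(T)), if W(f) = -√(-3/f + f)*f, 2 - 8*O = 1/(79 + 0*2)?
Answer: 24021/632 + 157*I*√13/316 ≈ 38.008 + 1.7914*I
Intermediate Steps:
O = 157/632 (O = ¼ - 1/(8*(79 + 0*2)) = ¼ - 1/(8*(79 + 0)) = ¼ - ⅛/79 = ¼ - ⅛*1/79 = ¼ - 1/632 = 157/632 ≈ 0.24842)
W(f) = -f*√(f - 3/f) (W(f) = -√(f - 3/f)*f = -f*√(f - 3/f))
O*(153 + W(T)) = 157*(153 - 1*(-4)*√(-4 - 3/(-4)))/632 = 157*(153 - 1*(-4)*√(-4 - 3*(-¼)))/632 = 157*(153 - 1*(-4)*√(-4 + ¾))/632 = 157*(153 - 1*(-4)*√(-13/4))/632 = 157*(153 - 1*(-4)*I*√13/2)/632 = 157*(153 + 2*I*√13)/632 = 24021/632 + 157*I*√13/316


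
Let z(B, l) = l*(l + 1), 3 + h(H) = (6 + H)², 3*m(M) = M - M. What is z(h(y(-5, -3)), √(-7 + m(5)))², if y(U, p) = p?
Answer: 42 - 14*I*√7 ≈ 42.0 - 37.041*I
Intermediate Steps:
m(M) = 0 (m(M) = (M - M)/3 = (⅓)*0 = 0)
h(H) = -3 + (6 + H)²
z(B, l) = l*(1 + l)
z(h(y(-5, -3)), √(-7 + m(5)))² = (√(-7 + 0)*(1 + √(-7 + 0)))² = (√(-7)*(1 + √(-7)))² = ((I*√7)*(1 + I*√7))² = (I*√7*(1 + I*√7))² = -7*(1 + I*√7)²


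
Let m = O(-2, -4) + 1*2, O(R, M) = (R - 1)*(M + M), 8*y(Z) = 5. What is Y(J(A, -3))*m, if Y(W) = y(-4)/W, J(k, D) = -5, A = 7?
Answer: -13/4 ≈ -3.2500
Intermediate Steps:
y(Z) = 5/8 (y(Z) = (⅛)*5 = 5/8)
O(R, M) = 2*M*(-1 + R) (O(R, M) = (-1 + R)*(2*M) = 2*M*(-1 + R))
Y(W) = 5/(8*W)
m = 26 (m = 2*(-4)*(-1 - 2) + 1*2 = 2*(-4)*(-3) + 2 = 24 + 2 = 26)
Y(J(A, -3))*m = ((5/8)/(-5))*26 = ((5/8)*(-⅕))*26 = -⅛*26 = -13/4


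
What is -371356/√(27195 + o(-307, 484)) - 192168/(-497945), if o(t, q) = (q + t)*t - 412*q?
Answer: 192168/497945 + 92839*I*√56638/28319 ≈ 0.38592 + 780.2*I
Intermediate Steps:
o(t, q) = -412*q + t*(q + t) (o(t, q) = t*(q + t) - 412*q = -412*q + t*(q + t))
-371356/√(27195 + o(-307, 484)) - 192168/(-497945) = -371356/√(27195 + ((-307)² - 412*484 + 484*(-307))) - 192168/(-497945) = -371356/√(27195 + (94249 - 199408 - 148588)) - 192168*(-1/497945) = -371356/√(27195 - 253747) + 192168/497945 = -371356*(-I*√56638/113276) + 192168/497945 = -(-92839)*I*√56638/28319 + 192168/497945 = 92839*I*√56638/28319 + 192168/497945 = 192168/497945 + 92839*I*√56638/28319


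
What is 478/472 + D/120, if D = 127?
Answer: 14663/7080 ≈ 2.0710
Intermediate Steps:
478/472 + D/120 = 478/472 + 127/120 = 478*(1/472) + 127*(1/120) = 239/236 + 127/120 = 14663/7080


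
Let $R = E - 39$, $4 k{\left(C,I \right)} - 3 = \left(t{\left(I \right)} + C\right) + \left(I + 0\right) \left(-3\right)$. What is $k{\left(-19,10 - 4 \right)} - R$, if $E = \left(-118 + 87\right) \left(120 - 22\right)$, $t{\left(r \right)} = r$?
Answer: $3070$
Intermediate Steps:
$E = -3038$ ($E = \left(-31\right) 98 = -3038$)
$k{\left(C,I \right)} = \frac{3}{4} - \frac{I}{2} + \frac{C}{4}$ ($k{\left(C,I \right)} = \frac{3}{4} + \frac{\left(I + C\right) + \left(I + 0\right) \left(-3\right)}{4} = \frac{3}{4} + \frac{\left(C + I\right) + I \left(-3\right)}{4} = \frac{3}{4} + \frac{\left(C + I\right) - 3 I}{4} = \frac{3}{4} + \frac{C - 2 I}{4} = \frac{3}{4} + \left(- \frac{I}{2} + \frac{C}{4}\right) = \frac{3}{4} - \frac{I}{2} + \frac{C}{4}$)
$R = -3077$ ($R = -3038 - 39 = -3077$)
$k{\left(-19,10 - 4 \right)} - R = \left(\frac{3}{4} - \frac{10 - 4}{2} + \frac{1}{4} \left(-19\right)\right) - -3077 = \left(\frac{3}{4} - \frac{10 - 4}{2} - \frac{19}{4}\right) + 3077 = \left(\frac{3}{4} - 3 - \frac{19}{4}\right) + 3077 = -7 + 3077 = 3070$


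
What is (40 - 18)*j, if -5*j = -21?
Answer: 462/5 ≈ 92.400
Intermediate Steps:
j = 21/5 (j = -⅕*(-21) = 21/5 ≈ 4.2000)
(40 - 18)*j = (40 - 18)*(21/5) = 22*(21/5) = 462/5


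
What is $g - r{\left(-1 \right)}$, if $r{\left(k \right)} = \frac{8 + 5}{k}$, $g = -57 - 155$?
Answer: $-199$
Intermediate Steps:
$g = -212$ ($g = -57 - 155 = -212$)
$r{\left(k \right)} = \frac{13}{k}$
$g - r{\left(-1 \right)} = -212 - \frac{13}{-1} = -212 - 13 \left(-1\right) = -212 - -13 = -212 + 13 = -199$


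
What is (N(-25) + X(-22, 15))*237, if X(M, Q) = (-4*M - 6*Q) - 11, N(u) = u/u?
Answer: -2844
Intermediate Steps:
N(u) = 1
X(M, Q) = -11 - 6*Q - 4*M (X(M, Q) = (-6*Q - 4*M) - 11 = -11 - 6*Q - 4*M)
(N(-25) + X(-22, 15))*237 = (1 + (-11 - 6*15 - 4*(-22)))*237 = (1 + (-11 - 90 + 88))*237 = (1 - 13)*237 = -12*237 = -2844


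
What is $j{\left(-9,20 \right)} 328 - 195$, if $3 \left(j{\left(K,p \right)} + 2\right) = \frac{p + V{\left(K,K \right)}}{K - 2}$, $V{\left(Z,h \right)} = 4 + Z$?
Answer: $- \frac{11001}{11} \approx -1000.1$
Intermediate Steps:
$j{\left(K,p \right)} = -2 + \frac{4 + K + p}{3 \left(-2 + K\right)}$ ($j{\left(K,p \right)} = -2 + \frac{\left(p + \left(4 + K\right)\right) \frac{1}{K - 2}}{3} = -2 + \frac{\left(4 + K + p\right) \frac{1}{-2 + K}}{3} = -2 + \frac{\frac{1}{-2 + K} \left(4 + K + p\right)}{3} = -2 + \frac{4 + K + p}{3 \left(-2 + K\right)}$)
$j{\left(-9,20 \right)} 328 - 195 = \frac{16 + 20 - -45}{3 \left(-2 - 9\right)} 328 - 195 = \frac{16 + 20 + 45}{3 \left(-11\right)} 328 - 195 = \frac{1}{3} \left(- \frac{1}{11}\right) 81 \cdot 328 - 195 = \left(- \frac{27}{11}\right) 328 - 195 = - \frac{8856}{11} - 195 = - \frac{11001}{11}$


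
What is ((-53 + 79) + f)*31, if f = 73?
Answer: 3069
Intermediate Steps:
((-53 + 79) + f)*31 = ((-53 + 79) + 73)*31 = (26 + 73)*31 = 99*31 = 3069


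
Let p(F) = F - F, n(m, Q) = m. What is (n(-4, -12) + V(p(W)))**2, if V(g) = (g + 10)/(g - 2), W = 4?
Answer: 81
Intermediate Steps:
p(F) = 0
V(g) = (10 + g)/(-2 + g)
(n(-4, -12) + V(p(W)))**2 = (-4 + (10 + 0)/(-2 + 0))**2 = (-4 + 10/(-2))**2 = (-4 - 1/2*10)**2 = (-4 - 5)**2 = (-9)**2 = 81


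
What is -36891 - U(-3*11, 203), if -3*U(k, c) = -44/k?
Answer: -332015/9 ≈ -36891.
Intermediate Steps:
U(k, c) = 44/(3*k) (U(k, c) = -(-44)/(3*k) = 44/(3*k))
-36891 - U(-3*11, 203) = -36891 - 44/(3*((-3*11))) = -36891 - 44/(3*(-33)) = -36891 - 44*(-1)/(3*33) = -36891 - 1*(-4/9) = -36891 + 4/9 = -332015/9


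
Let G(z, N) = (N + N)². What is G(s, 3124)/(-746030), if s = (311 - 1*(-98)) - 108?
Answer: -19518752/373015 ≈ -52.327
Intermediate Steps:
s = 301 (s = (311 + 98) - 108 = 409 - 108 = 301)
G(z, N) = 4*N² (G(z, N) = (2*N)² = 4*N²)
G(s, 3124)/(-746030) = (4*3124²)/(-746030) = (4*9759376)*(-1/746030) = 39037504*(-1/746030) = -19518752/373015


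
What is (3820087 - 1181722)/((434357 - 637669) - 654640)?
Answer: -879455/285984 ≈ -3.0752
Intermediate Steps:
(3820087 - 1181722)/((434357 - 637669) - 654640) = 2638365/(-203312 - 654640) = 2638365/(-857952) = 2638365*(-1/857952) = -879455/285984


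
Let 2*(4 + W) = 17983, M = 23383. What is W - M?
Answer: -28791/2 ≈ -14396.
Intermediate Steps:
W = 17975/2 (W = -4 + (½)*17983 = -4 + 17983/2 = 17975/2 ≈ 8987.5)
W - M = 17975/2 - 1*23383 = 17975/2 - 23383 = -28791/2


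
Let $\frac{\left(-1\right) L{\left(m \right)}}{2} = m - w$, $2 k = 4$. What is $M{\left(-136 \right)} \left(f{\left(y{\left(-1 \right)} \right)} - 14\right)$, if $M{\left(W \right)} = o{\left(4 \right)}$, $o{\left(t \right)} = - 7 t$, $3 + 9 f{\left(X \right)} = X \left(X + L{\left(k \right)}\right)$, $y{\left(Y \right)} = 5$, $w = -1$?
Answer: $\frac{3752}{9} \approx 416.89$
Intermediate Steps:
$k = 2$ ($k = \frac{1}{2} \cdot 4 = 2$)
$L{\left(m \right)} = -2 - 2 m$ ($L{\left(m \right)} = - 2 \left(m - -1\right) = - 2 \left(m + 1\right) = - 2 \left(1 + m\right) = -2 - 2 m$)
$f{\left(X \right)} = - \frac{1}{3} + \frac{X \left(-6 + X\right)}{9}$ ($f{\left(X \right)} = - \frac{1}{3} + \frac{X \left(X - 6\right)}{9} = - \frac{1}{3} + \frac{X \left(-6 + X\right)}{9}$)
$M{\left(W \right)} = -28$ ($M{\left(W \right)} = \left(-7\right) 4 = -28$)
$M{\left(-136 \right)} \left(f{\left(y{\left(-1 \right)} \right)} - 14\right) = - 28 \left(\left(- \frac{1}{3} - \frac{10}{3} + \frac{5^{2}}{9}\right) - 14\right) = - 28 \left(\left(- \frac{1}{3} - \frac{10}{3} + \frac{1}{9} \cdot 25\right) - 14\right) = - 28 \left(\left(- \frac{1}{3} - \frac{10}{3} + \frac{25}{9}\right) - 14\right) = - 28 \left(- \frac{8}{9} - 14\right) = \left(-28\right) \left(- \frac{134}{9}\right) = \frac{3752}{9}$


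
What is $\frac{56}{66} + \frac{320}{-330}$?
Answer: $- \frac{4}{33} \approx -0.12121$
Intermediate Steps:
$\frac{56}{66} + \frac{320}{-330} = 56 \cdot \frac{1}{66} + 320 \left(- \frac{1}{330}\right) = \frac{28}{33} - \frac{32}{33} = - \frac{4}{33}$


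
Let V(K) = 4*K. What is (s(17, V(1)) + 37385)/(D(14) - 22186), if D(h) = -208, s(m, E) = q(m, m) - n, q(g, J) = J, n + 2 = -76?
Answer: -18740/11197 ≈ -1.6737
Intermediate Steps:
n = -78 (n = -2 - 76 = -78)
s(m, E) = 78 + m (s(m, E) = m - 1*(-78) = m + 78 = 78 + m)
(s(17, V(1)) + 37385)/(D(14) - 22186) = ((78 + 17) + 37385)/(-208 - 22186) = (95 + 37385)/(-22394) = 37480*(-1/22394) = -18740/11197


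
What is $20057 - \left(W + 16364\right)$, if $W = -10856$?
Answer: $14549$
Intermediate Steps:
$20057 - \left(W + 16364\right) = 20057 - \left(-10856 + 16364\right) = 20057 - 5508 = 14549$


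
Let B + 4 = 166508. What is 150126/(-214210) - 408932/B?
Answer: -14074237903/4458352730 ≈ -3.1568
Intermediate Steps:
B = 166504 (B = -4 + 166508 = 166504)
150126/(-214210) - 408932/B = 150126/(-214210) - 408932/166504 = 150126*(-1/214210) - 408932*1/166504 = -75063/107105 - 102233/41626 = -14074237903/4458352730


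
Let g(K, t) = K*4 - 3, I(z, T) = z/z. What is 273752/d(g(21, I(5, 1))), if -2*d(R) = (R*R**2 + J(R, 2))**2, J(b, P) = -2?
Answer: -547504/282427410721 ≈ -1.9386e-6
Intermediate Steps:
I(z, T) = 1
g(K, t) = -3 + 4*K (g(K, t) = 4*K - 3 = -3 + 4*K)
d(R) = -(-2 + R**3)**2/2 (d(R) = -(R*R**2 - 2)**2/2 = -(R**3 - 2)**2/2 = -(-2 + R**3)**2/2)
273752/d(g(21, I(5, 1))) = 273752/((-(-2 + (-3 + 4*21)**3)**2/2)) = 273752/((-(-2 + (-3 + 84)**3)**2/2)) = 273752/((-(-2 + 81**3)**2/2)) = 273752/((-(-2 + 531441)**2/2)) = 273752/((-1/2*531439**2)) = 273752/((-1/2*282427410721)) = 273752/(-282427410721/2) = 273752*(-2/282427410721) = -547504/282427410721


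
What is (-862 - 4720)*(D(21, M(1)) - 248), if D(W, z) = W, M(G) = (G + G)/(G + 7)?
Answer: 1267114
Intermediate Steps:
M(G) = 2*G/(7 + G) (M(G) = (2*G)/(7 + G) = 2*G/(7 + G))
(-862 - 4720)*(D(21, M(1)) - 248) = (-862 - 4720)*(21 - 248) = -5582*(-227) = 1267114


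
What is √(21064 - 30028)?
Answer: 6*I*√249 ≈ 94.678*I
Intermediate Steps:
√(21064 - 30028) = √(-8964) = 6*I*√249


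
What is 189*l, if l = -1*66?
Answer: -12474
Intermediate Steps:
l = -66
189*l = 189*(-66) = -12474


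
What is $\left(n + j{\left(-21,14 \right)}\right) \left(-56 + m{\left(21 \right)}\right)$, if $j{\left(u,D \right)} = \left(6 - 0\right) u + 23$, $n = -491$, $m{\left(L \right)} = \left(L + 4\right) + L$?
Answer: $5940$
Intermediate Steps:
$m{\left(L \right)} = 4 + 2 L$ ($m{\left(L \right)} = \left(4 + L\right) + L = 4 + 2 L$)
$j{\left(u,D \right)} = 23 + 6 u$ ($j{\left(u,D \right)} = \left(6 + 0\right) u + 23 = 6 u + 23 = 23 + 6 u$)
$\left(n + j{\left(-21,14 \right)}\right) \left(-56 + m{\left(21 \right)}\right) = \left(-491 + \left(23 + 6 \left(-21\right)\right)\right) \left(-56 + \left(4 + 2 \cdot 21\right)\right) = \left(-491 + \left(23 - 126\right)\right) \left(-56 + \left(4 + 42\right)\right) = \left(-491 - 103\right) \left(-56 + 46\right) = \left(-594\right) \left(-10\right) = 5940$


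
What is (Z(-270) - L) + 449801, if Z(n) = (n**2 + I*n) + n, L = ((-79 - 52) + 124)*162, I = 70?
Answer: 504665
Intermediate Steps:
L = -1134 (L = (-131 + 124)*162 = -7*162 = -1134)
Z(n) = n**2 + 71*n (Z(n) = (n**2 + 70*n) + n = n**2 + 71*n)
(Z(-270) - L) + 449801 = (-270*(71 - 270) - 1*(-1134)) + 449801 = (-270*(-199) + 1134) + 449801 = (53730 + 1134) + 449801 = 54864 + 449801 = 504665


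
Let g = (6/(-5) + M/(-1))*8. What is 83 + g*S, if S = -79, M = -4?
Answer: -8433/5 ≈ -1686.6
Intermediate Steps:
g = 112/5 (g = (6/(-5) - 4/(-1))*8 = (6*(-⅕) - 4*(-1))*8 = (-6/5 + 4)*8 = (14/5)*8 = 112/5 ≈ 22.400)
83 + g*S = 83 + (112/5)*(-79) = 83 - 8848/5 = -8433/5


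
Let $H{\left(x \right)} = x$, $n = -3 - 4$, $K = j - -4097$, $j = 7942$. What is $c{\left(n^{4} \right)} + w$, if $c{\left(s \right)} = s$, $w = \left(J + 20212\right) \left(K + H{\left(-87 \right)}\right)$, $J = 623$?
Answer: $249022321$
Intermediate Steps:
$K = 12039$ ($K = 7942 - -4097 = 7942 + 4097 = 12039$)
$n = -7$
$w = 249019920$ ($w = \left(623 + 20212\right) \left(12039 - 87\right) = 20835 \cdot 11952 = 249019920$)
$c{\left(n^{4} \right)} + w = \left(-7\right)^{4} + 249019920 = 2401 + 249019920 = 249022321$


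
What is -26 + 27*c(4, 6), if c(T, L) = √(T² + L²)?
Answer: -26 + 54*√13 ≈ 168.70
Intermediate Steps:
c(T, L) = √(L² + T²)
-26 + 27*c(4, 6) = -26 + 27*√(6² + 4²) = -26 + 27*√(36 + 16) = -26 + 27*√52 = -26 + 27*(2*√13) = -26 + 54*√13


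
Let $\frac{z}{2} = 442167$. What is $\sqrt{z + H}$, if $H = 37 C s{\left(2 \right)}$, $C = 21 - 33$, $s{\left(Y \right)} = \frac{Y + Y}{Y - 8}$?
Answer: $\sqrt{884630} \approx 940.55$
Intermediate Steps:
$z = 884334$ ($z = 2 \cdot 442167 = 884334$)
$s{\left(Y \right)} = \frac{2 Y}{-8 + Y}$
$C = -12$ ($C = 21 - 33 = -12$)
$H = 296$ ($H = 37 \left(-12\right) 2 \cdot 2 \frac{1}{-8 + 2} = - 444 \cdot 2 \cdot 2 \frac{1}{-6} = - 444 \cdot 2 \cdot 2 \left(- \frac{1}{6}\right) = \left(-444\right) \left(- \frac{2}{3}\right) = 296$)
$\sqrt{z + H} = \sqrt{884334 + 296} = \sqrt{884630}$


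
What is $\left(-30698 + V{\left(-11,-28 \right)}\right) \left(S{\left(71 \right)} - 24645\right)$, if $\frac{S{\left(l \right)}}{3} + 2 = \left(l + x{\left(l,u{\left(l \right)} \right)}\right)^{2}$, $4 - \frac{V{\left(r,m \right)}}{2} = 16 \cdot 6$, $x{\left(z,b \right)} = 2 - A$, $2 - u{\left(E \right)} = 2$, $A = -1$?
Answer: $253942686$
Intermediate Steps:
$u{\left(E \right)} = 0$ ($u{\left(E \right)} = 2 - 2 = 0$)
$x{\left(z,b \right)} = 3$ ($x{\left(z,b \right)} = 2 - -1 = 2 + 1 = 3$)
$V{\left(r,m \right)} = -184$ ($V{\left(r,m \right)} = 8 - 2 \cdot 16 \cdot 6 = 8 - 192 = -184$)
$S{\left(l \right)} = -6 + 3 \left(3 + l\right)^{2}$ ($S{\left(l \right)} = -6 + 3 \left(l + 3\right)^{2} = -6 + 3 \left(3 + l\right)^{2}$)
$\left(-30698 + V{\left(-11,-28 \right)}\right) \left(S{\left(71 \right)} - 24645\right) = \left(-30698 - 184\right) \left(\left(-6 + 3 \left(3 + 71\right)^{2}\right) - 24645\right) = - 30882 \left(\left(-6 + 3 \cdot 74^{2}\right) - 24645\right) = - 30882 \left(\left(-6 + 3 \cdot 5476\right) - 24645\right) = - 30882 \left(\left(-6 + 16428\right) - 24645\right) = - 30882 \left(16422 - 24645\right) = \left(-30882\right) \left(-8223\right) = 253942686$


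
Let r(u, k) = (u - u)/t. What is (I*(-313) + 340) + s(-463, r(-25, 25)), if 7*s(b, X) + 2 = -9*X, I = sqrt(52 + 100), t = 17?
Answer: 2378/7 - 626*sqrt(38) ≈ -3519.2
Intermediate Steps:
I = 2*sqrt(38) (I = sqrt(152) = 2*sqrt(38) ≈ 12.329)
r(u, k) = 0 (r(u, k) = (u - u)/17 = 0*(1/17) = 0)
s(b, X) = -2/7 - 9*X/7 (s(b, X) = -2/7 + (-9*X)/7 = -2/7 - 9*X/7)
(I*(-313) + 340) + s(-463, r(-25, 25)) = ((2*sqrt(38))*(-313) + 340) + (-2/7 - 9/7*0) = (-626*sqrt(38) + 340) + (-2/7 + 0) = (340 - 626*sqrt(38)) - 2/7 = 2378/7 - 626*sqrt(38)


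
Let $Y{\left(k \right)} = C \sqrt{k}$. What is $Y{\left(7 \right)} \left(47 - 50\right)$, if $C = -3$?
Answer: $9 \sqrt{7} \approx 23.812$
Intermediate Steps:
$Y{\left(k \right)} = - 3 \sqrt{k}$
$Y{\left(7 \right)} \left(47 - 50\right) = - 3 \sqrt{7} \left(47 - 50\right) = - 3 \sqrt{7} \left(-3\right) = 9 \sqrt{7}$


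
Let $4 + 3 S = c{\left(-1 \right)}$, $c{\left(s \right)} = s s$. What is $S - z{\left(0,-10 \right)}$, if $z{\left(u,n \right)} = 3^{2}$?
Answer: $-10$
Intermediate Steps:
$c{\left(s \right)} = s^{2}$
$z{\left(u,n \right)} = 9$
$S = -1$ ($S = - \frac{4}{3} + \frac{\left(-1\right)^{2}}{3} = - \frac{4}{3} + \frac{1}{3} \cdot 1 = - \frac{4}{3} + \frac{1}{3} = -1$)
$S - z{\left(0,-10 \right)} = -1 - 9 = -10$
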